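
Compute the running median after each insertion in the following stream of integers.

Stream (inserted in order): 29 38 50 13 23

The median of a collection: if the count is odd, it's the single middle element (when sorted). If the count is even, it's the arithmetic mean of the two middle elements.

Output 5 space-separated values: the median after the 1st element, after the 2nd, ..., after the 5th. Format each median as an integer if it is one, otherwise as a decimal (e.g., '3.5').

Step 1: insert 29 -> lo=[29] (size 1, max 29) hi=[] (size 0) -> median=29
Step 2: insert 38 -> lo=[29] (size 1, max 29) hi=[38] (size 1, min 38) -> median=33.5
Step 3: insert 50 -> lo=[29, 38] (size 2, max 38) hi=[50] (size 1, min 50) -> median=38
Step 4: insert 13 -> lo=[13, 29] (size 2, max 29) hi=[38, 50] (size 2, min 38) -> median=33.5
Step 5: insert 23 -> lo=[13, 23, 29] (size 3, max 29) hi=[38, 50] (size 2, min 38) -> median=29

Answer: 29 33.5 38 33.5 29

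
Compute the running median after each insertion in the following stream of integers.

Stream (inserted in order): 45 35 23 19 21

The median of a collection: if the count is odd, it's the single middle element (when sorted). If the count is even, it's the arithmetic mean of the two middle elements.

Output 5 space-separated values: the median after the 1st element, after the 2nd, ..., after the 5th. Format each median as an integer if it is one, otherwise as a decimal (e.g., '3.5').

Answer: 45 40 35 29 23

Derivation:
Step 1: insert 45 -> lo=[45] (size 1, max 45) hi=[] (size 0) -> median=45
Step 2: insert 35 -> lo=[35] (size 1, max 35) hi=[45] (size 1, min 45) -> median=40
Step 3: insert 23 -> lo=[23, 35] (size 2, max 35) hi=[45] (size 1, min 45) -> median=35
Step 4: insert 19 -> lo=[19, 23] (size 2, max 23) hi=[35, 45] (size 2, min 35) -> median=29
Step 5: insert 21 -> lo=[19, 21, 23] (size 3, max 23) hi=[35, 45] (size 2, min 35) -> median=23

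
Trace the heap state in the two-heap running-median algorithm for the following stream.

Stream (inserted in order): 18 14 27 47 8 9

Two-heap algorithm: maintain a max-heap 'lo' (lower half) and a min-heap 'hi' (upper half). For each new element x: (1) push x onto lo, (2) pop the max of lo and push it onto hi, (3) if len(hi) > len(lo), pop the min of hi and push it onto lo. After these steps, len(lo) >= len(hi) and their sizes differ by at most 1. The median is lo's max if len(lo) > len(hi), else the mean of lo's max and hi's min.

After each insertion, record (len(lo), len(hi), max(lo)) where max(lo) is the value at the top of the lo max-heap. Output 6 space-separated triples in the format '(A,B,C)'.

Answer: (1,0,18) (1,1,14) (2,1,18) (2,2,18) (3,2,18) (3,3,14)

Derivation:
Step 1: insert 18 -> lo=[18] hi=[] -> (len(lo)=1, len(hi)=0, max(lo)=18)
Step 2: insert 14 -> lo=[14] hi=[18] -> (len(lo)=1, len(hi)=1, max(lo)=14)
Step 3: insert 27 -> lo=[14, 18] hi=[27] -> (len(lo)=2, len(hi)=1, max(lo)=18)
Step 4: insert 47 -> lo=[14, 18] hi=[27, 47] -> (len(lo)=2, len(hi)=2, max(lo)=18)
Step 5: insert 8 -> lo=[8, 14, 18] hi=[27, 47] -> (len(lo)=3, len(hi)=2, max(lo)=18)
Step 6: insert 9 -> lo=[8, 9, 14] hi=[18, 27, 47] -> (len(lo)=3, len(hi)=3, max(lo)=14)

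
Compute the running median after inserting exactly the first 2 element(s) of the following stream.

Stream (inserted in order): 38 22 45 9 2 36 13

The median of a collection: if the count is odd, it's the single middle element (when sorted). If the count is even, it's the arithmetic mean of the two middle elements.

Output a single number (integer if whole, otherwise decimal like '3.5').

Step 1: insert 38 -> lo=[38] (size 1, max 38) hi=[] (size 0) -> median=38
Step 2: insert 22 -> lo=[22] (size 1, max 22) hi=[38] (size 1, min 38) -> median=30

Answer: 30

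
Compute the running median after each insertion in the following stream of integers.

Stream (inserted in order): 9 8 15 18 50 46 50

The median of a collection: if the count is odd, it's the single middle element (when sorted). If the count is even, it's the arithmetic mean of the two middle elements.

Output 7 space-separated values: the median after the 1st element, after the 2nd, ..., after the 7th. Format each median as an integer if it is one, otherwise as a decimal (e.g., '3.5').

Step 1: insert 9 -> lo=[9] (size 1, max 9) hi=[] (size 0) -> median=9
Step 2: insert 8 -> lo=[8] (size 1, max 8) hi=[9] (size 1, min 9) -> median=8.5
Step 3: insert 15 -> lo=[8, 9] (size 2, max 9) hi=[15] (size 1, min 15) -> median=9
Step 4: insert 18 -> lo=[8, 9] (size 2, max 9) hi=[15, 18] (size 2, min 15) -> median=12
Step 5: insert 50 -> lo=[8, 9, 15] (size 3, max 15) hi=[18, 50] (size 2, min 18) -> median=15
Step 6: insert 46 -> lo=[8, 9, 15] (size 3, max 15) hi=[18, 46, 50] (size 3, min 18) -> median=16.5
Step 7: insert 50 -> lo=[8, 9, 15, 18] (size 4, max 18) hi=[46, 50, 50] (size 3, min 46) -> median=18

Answer: 9 8.5 9 12 15 16.5 18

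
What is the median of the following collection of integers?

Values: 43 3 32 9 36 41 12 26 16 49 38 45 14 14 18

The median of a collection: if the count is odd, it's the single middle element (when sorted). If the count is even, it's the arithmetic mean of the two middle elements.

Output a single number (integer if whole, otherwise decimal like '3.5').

Step 1: insert 43 -> lo=[43] (size 1, max 43) hi=[] (size 0) -> median=43
Step 2: insert 3 -> lo=[3] (size 1, max 3) hi=[43] (size 1, min 43) -> median=23
Step 3: insert 32 -> lo=[3, 32] (size 2, max 32) hi=[43] (size 1, min 43) -> median=32
Step 4: insert 9 -> lo=[3, 9] (size 2, max 9) hi=[32, 43] (size 2, min 32) -> median=20.5
Step 5: insert 36 -> lo=[3, 9, 32] (size 3, max 32) hi=[36, 43] (size 2, min 36) -> median=32
Step 6: insert 41 -> lo=[3, 9, 32] (size 3, max 32) hi=[36, 41, 43] (size 3, min 36) -> median=34
Step 7: insert 12 -> lo=[3, 9, 12, 32] (size 4, max 32) hi=[36, 41, 43] (size 3, min 36) -> median=32
Step 8: insert 26 -> lo=[3, 9, 12, 26] (size 4, max 26) hi=[32, 36, 41, 43] (size 4, min 32) -> median=29
Step 9: insert 16 -> lo=[3, 9, 12, 16, 26] (size 5, max 26) hi=[32, 36, 41, 43] (size 4, min 32) -> median=26
Step 10: insert 49 -> lo=[3, 9, 12, 16, 26] (size 5, max 26) hi=[32, 36, 41, 43, 49] (size 5, min 32) -> median=29
Step 11: insert 38 -> lo=[3, 9, 12, 16, 26, 32] (size 6, max 32) hi=[36, 38, 41, 43, 49] (size 5, min 36) -> median=32
Step 12: insert 45 -> lo=[3, 9, 12, 16, 26, 32] (size 6, max 32) hi=[36, 38, 41, 43, 45, 49] (size 6, min 36) -> median=34
Step 13: insert 14 -> lo=[3, 9, 12, 14, 16, 26, 32] (size 7, max 32) hi=[36, 38, 41, 43, 45, 49] (size 6, min 36) -> median=32
Step 14: insert 14 -> lo=[3, 9, 12, 14, 14, 16, 26] (size 7, max 26) hi=[32, 36, 38, 41, 43, 45, 49] (size 7, min 32) -> median=29
Step 15: insert 18 -> lo=[3, 9, 12, 14, 14, 16, 18, 26] (size 8, max 26) hi=[32, 36, 38, 41, 43, 45, 49] (size 7, min 32) -> median=26

Answer: 26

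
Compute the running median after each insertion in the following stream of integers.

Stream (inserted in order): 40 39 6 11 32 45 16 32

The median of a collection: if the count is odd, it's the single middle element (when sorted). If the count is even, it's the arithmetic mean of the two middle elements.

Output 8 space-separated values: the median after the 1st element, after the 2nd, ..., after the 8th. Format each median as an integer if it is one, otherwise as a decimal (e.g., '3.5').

Step 1: insert 40 -> lo=[40] (size 1, max 40) hi=[] (size 0) -> median=40
Step 2: insert 39 -> lo=[39] (size 1, max 39) hi=[40] (size 1, min 40) -> median=39.5
Step 3: insert 6 -> lo=[6, 39] (size 2, max 39) hi=[40] (size 1, min 40) -> median=39
Step 4: insert 11 -> lo=[6, 11] (size 2, max 11) hi=[39, 40] (size 2, min 39) -> median=25
Step 5: insert 32 -> lo=[6, 11, 32] (size 3, max 32) hi=[39, 40] (size 2, min 39) -> median=32
Step 6: insert 45 -> lo=[6, 11, 32] (size 3, max 32) hi=[39, 40, 45] (size 3, min 39) -> median=35.5
Step 7: insert 16 -> lo=[6, 11, 16, 32] (size 4, max 32) hi=[39, 40, 45] (size 3, min 39) -> median=32
Step 8: insert 32 -> lo=[6, 11, 16, 32] (size 4, max 32) hi=[32, 39, 40, 45] (size 4, min 32) -> median=32

Answer: 40 39.5 39 25 32 35.5 32 32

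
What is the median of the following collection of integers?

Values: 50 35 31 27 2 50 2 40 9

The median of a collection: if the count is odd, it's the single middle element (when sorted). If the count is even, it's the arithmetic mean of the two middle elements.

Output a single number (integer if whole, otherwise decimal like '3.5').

Answer: 31

Derivation:
Step 1: insert 50 -> lo=[50] (size 1, max 50) hi=[] (size 0) -> median=50
Step 2: insert 35 -> lo=[35] (size 1, max 35) hi=[50] (size 1, min 50) -> median=42.5
Step 3: insert 31 -> lo=[31, 35] (size 2, max 35) hi=[50] (size 1, min 50) -> median=35
Step 4: insert 27 -> lo=[27, 31] (size 2, max 31) hi=[35, 50] (size 2, min 35) -> median=33
Step 5: insert 2 -> lo=[2, 27, 31] (size 3, max 31) hi=[35, 50] (size 2, min 35) -> median=31
Step 6: insert 50 -> lo=[2, 27, 31] (size 3, max 31) hi=[35, 50, 50] (size 3, min 35) -> median=33
Step 7: insert 2 -> lo=[2, 2, 27, 31] (size 4, max 31) hi=[35, 50, 50] (size 3, min 35) -> median=31
Step 8: insert 40 -> lo=[2, 2, 27, 31] (size 4, max 31) hi=[35, 40, 50, 50] (size 4, min 35) -> median=33
Step 9: insert 9 -> lo=[2, 2, 9, 27, 31] (size 5, max 31) hi=[35, 40, 50, 50] (size 4, min 35) -> median=31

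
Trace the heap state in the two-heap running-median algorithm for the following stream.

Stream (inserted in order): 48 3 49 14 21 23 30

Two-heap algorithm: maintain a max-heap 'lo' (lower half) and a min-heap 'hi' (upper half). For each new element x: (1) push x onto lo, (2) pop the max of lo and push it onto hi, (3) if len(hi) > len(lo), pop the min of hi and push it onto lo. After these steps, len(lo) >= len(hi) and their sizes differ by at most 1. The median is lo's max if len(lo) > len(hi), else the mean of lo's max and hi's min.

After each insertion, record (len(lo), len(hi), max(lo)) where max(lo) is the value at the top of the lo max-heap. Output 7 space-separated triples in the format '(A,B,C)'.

Step 1: insert 48 -> lo=[48] hi=[] -> (len(lo)=1, len(hi)=0, max(lo)=48)
Step 2: insert 3 -> lo=[3] hi=[48] -> (len(lo)=1, len(hi)=1, max(lo)=3)
Step 3: insert 49 -> lo=[3, 48] hi=[49] -> (len(lo)=2, len(hi)=1, max(lo)=48)
Step 4: insert 14 -> lo=[3, 14] hi=[48, 49] -> (len(lo)=2, len(hi)=2, max(lo)=14)
Step 5: insert 21 -> lo=[3, 14, 21] hi=[48, 49] -> (len(lo)=3, len(hi)=2, max(lo)=21)
Step 6: insert 23 -> lo=[3, 14, 21] hi=[23, 48, 49] -> (len(lo)=3, len(hi)=3, max(lo)=21)
Step 7: insert 30 -> lo=[3, 14, 21, 23] hi=[30, 48, 49] -> (len(lo)=4, len(hi)=3, max(lo)=23)

Answer: (1,0,48) (1,1,3) (2,1,48) (2,2,14) (3,2,21) (3,3,21) (4,3,23)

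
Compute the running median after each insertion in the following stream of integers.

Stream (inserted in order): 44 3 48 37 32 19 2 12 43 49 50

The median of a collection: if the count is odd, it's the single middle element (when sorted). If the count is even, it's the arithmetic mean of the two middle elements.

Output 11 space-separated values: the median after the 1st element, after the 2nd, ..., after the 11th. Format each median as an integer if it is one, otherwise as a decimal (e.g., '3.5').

Step 1: insert 44 -> lo=[44] (size 1, max 44) hi=[] (size 0) -> median=44
Step 2: insert 3 -> lo=[3] (size 1, max 3) hi=[44] (size 1, min 44) -> median=23.5
Step 3: insert 48 -> lo=[3, 44] (size 2, max 44) hi=[48] (size 1, min 48) -> median=44
Step 4: insert 37 -> lo=[3, 37] (size 2, max 37) hi=[44, 48] (size 2, min 44) -> median=40.5
Step 5: insert 32 -> lo=[3, 32, 37] (size 3, max 37) hi=[44, 48] (size 2, min 44) -> median=37
Step 6: insert 19 -> lo=[3, 19, 32] (size 3, max 32) hi=[37, 44, 48] (size 3, min 37) -> median=34.5
Step 7: insert 2 -> lo=[2, 3, 19, 32] (size 4, max 32) hi=[37, 44, 48] (size 3, min 37) -> median=32
Step 8: insert 12 -> lo=[2, 3, 12, 19] (size 4, max 19) hi=[32, 37, 44, 48] (size 4, min 32) -> median=25.5
Step 9: insert 43 -> lo=[2, 3, 12, 19, 32] (size 5, max 32) hi=[37, 43, 44, 48] (size 4, min 37) -> median=32
Step 10: insert 49 -> lo=[2, 3, 12, 19, 32] (size 5, max 32) hi=[37, 43, 44, 48, 49] (size 5, min 37) -> median=34.5
Step 11: insert 50 -> lo=[2, 3, 12, 19, 32, 37] (size 6, max 37) hi=[43, 44, 48, 49, 50] (size 5, min 43) -> median=37

Answer: 44 23.5 44 40.5 37 34.5 32 25.5 32 34.5 37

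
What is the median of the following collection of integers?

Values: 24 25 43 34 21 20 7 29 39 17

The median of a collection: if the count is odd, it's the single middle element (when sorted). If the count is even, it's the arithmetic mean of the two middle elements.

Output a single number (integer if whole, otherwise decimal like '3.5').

Step 1: insert 24 -> lo=[24] (size 1, max 24) hi=[] (size 0) -> median=24
Step 2: insert 25 -> lo=[24] (size 1, max 24) hi=[25] (size 1, min 25) -> median=24.5
Step 3: insert 43 -> lo=[24, 25] (size 2, max 25) hi=[43] (size 1, min 43) -> median=25
Step 4: insert 34 -> lo=[24, 25] (size 2, max 25) hi=[34, 43] (size 2, min 34) -> median=29.5
Step 5: insert 21 -> lo=[21, 24, 25] (size 3, max 25) hi=[34, 43] (size 2, min 34) -> median=25
Step 6: insert 20 -> lo=[20, 21, 24] (size 3, max 24) hi=[25, 34, 43] (size 3, min 25) -> median=24.5
Step 7: insert 7 -> lo=[7, 20, 21, 24] (size 4, max 24) hi=[25, 34, 43] (size 3, min 25) -> median=24
Step 8: insert 29 -> lo=[7, 20, 21, 24] (size 4, max 24) hi=[25, 29, 34, 43] (size 4, min 25) -> median=24.5
Step 9: insert 39 -> lo=[7, 20, 21, 24, 25] (size 5, max 25) hi=[29, 34, 39, 43] (size 4, min 29) -> median=25
Step 10: insert 17 -> lo=[7, 17, 20, 21, 24] (size 5, max 24) hi=[25, 29, 34, 39, 43] (size 5, min 25) -> median=24.5

Answer: 24.5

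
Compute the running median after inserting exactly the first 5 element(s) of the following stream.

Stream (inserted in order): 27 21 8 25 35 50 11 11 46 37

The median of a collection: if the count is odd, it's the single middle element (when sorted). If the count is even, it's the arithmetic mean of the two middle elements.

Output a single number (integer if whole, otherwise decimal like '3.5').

Answer: 25

Derivation:
Step 1: insert 27 -> lo=[27] (size 1, max 27) hi=[] (size 0) -> median=27
Step 2: insert 21 -> lo=[21] (size 1, max 21) hi=[27] (size 1, min 27) -> median=24
Step 3: insert 8 -> lo=[8, 21] (size 2, max 21) hi=[27] (size 1, min 27) -> median=21
Step 4: insert 25 -> lo=[8, 21] (size 2, max 21) hi=[25, 27] (size 2, min 25) -> median=23
Step 5: insert 35 -> lo=[8, 21, 25] (size 3, max 25) hi=[27, 35] (size 2, min 27) -> median=25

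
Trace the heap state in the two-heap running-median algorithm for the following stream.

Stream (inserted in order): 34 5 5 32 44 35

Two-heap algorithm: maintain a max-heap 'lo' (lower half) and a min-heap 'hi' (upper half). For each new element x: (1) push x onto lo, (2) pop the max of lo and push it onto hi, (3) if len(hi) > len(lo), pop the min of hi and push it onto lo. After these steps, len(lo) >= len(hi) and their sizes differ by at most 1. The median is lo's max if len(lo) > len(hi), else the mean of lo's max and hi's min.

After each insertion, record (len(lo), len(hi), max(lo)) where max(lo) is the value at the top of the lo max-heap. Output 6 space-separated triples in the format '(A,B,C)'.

Answer: (1,0,34) (1,1,5) (2,1,5) (2,2,5) (3,2,32) (3,3,32)

Derivation:
Step 1: insert 34 -> lo=[34] hi=[] -> (len(lo)=1, len(hi)=0, max(lo)=34)
Step 2: insert 5 -> lo=[5] hi=[34] -> (len(lo)=1, len(hi)=1, max(lo)=5)
Step 3: insert 5 -> lo=[5, 5] hi=[34] -> (len(lo)=2, len(hi)=1, max(lo)=5)
Step 4: insert 32 -> lo=[5, 5] hi=[32, 34] -> (len(lo)=2, len(hi)=2, max(lo)=5)
Step 5: insert 44 -> lo=[5, 5, 32] hi=[34, 44] -> (len(lo)=3, len(hi)=2, max(lo)=32)
Step 6: insert 35 -> lo=[5, 5, 32] hi=[34, 35, 44] -> (len(lo)=3, len(hi)=3, max(lo)=32)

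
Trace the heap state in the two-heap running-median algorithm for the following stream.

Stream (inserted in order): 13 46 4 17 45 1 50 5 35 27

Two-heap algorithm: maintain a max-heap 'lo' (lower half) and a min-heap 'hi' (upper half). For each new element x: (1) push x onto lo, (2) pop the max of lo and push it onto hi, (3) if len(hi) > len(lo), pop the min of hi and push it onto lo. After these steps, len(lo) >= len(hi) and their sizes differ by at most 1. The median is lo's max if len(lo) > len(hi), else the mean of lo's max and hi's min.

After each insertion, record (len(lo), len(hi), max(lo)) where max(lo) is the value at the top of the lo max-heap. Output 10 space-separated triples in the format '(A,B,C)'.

Step 1: insert 13 -> lo=[13] hi=[] -> (len(lo)=1, len(hi)=0, max(lo)=13)
Step 2: insert 46 -> lo=[13] hi=[46] -> (len(lo)=1, len(hi)=1, max(lo)=13)
Step 3: insert 4 -> lo=[4, 13] hi=[46] -> (len(lo)=2, len(hi)=1, max(lo)=13)
Step 4: insert 17 -> lo=[4, 13] hi=[17, 46] -> (len(lo)=2, len(hi)=2, max(lo)=13)
Step 5: insert 45 -> lo=[4, 13, 17] hi=[45, 46] -> (len(lo)=3, len(hi)=2, max(lo)=17)
Step 6: insert 1 -> lo=[1, 4, 13] hi=[17, 45, 46] -> (len(lo)=3, len(hi)=3, max(lo)=13)
Step 7: insert 50 -> lo=[1, 4, 13, 17] hi=[45, 46, 50] -> (len(lo)=4, len(hi)=3, max(lo)=17)
Step 8: insert 5 -> lo=[1, 4, 5, 13] hi=[17, 45, 46, 50] -> (len(lo)=4, len(hi)=4, max(lo)=13)
Step 9: insert 35 -> lo=[1, 4, 5, 13, 17] hi=[35, 45, 46, 50] -> (len(lo)=5, len(hi)=4, max(lo)=17)
Step 10: insert 27 -> lo=[1, 4, 5, 13, 17] hi=[27, 35, 45, 46, 50] -> (len(lo)=5, len(hi)=5, max(lo)=17)

Answer: (1,0,13) (1,1,13) (2,1,13) (2,2,13) (3,2,17) (3,3,13) (4,3,17) (4,4,13) (5,4,17) (5,5,17)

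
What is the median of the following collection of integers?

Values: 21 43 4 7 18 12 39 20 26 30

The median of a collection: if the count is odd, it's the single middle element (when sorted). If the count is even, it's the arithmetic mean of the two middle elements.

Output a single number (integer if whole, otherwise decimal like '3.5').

Step 1: insert 21 -> lo=[21] (size 1, max 21) hi=[] (size 0) -> median=21
Step 2: insert 43 -> lo=[21] (size 1, max 21) hi=[43] (size 1, min 43) -> median=32
Step 3: insert 4 -> lo=[4, 21] (size 2, max 21) hi=[43] (size 1, min 43) -> median=21
Step 4: insert 7 -> lo=[4, 7] (size 2, max 7) hi=[21, 43] (size 2, min 21) -> median=14
Step 5: insert 18 -> lo=[4, 7, 18] (size 3, max 18) hi=[21, 43] (size 2, min 21) -> median=18
Step 6: insert 12 -> lo=[4, 7, 12] (size 3, max 12) hi=[18, 21, 43] (size 3, min 18) -> median=15
Step 7: insert 39 -> lo=[4, 7, 12, 18] (size 4, max 18) hi=[21, 39, 43] (size 3, min 21) -> median=18
Step 8: insert 20 -> lo=[4, 7, 12, 18] (size 4, max 18) hi=[20, 21, 39, 43] (size 4, min 20) -> median=19
Step 9: insert 26 -> lo=[4, 7, 12, 18, 20] (size 5, max 20) hi=[21, 26, 39, 43] (size 4, min 21) -> median=20
Step 10: insert 30 -> lo=[4, 7, 12, 18, 20] (size 5, max 20) hi=[21, 26, 30, 39, 43] (size 5, min 21) -> median=20.5

Answer: 20.5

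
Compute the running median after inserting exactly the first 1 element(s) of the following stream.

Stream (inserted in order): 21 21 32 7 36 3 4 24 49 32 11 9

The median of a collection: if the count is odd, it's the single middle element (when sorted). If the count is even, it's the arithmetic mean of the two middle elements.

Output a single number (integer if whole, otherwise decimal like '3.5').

Step 1: insert 21 -> lo=[21] (size 1, max 21) hi=[] (size 0) -> median=21

Answer: 21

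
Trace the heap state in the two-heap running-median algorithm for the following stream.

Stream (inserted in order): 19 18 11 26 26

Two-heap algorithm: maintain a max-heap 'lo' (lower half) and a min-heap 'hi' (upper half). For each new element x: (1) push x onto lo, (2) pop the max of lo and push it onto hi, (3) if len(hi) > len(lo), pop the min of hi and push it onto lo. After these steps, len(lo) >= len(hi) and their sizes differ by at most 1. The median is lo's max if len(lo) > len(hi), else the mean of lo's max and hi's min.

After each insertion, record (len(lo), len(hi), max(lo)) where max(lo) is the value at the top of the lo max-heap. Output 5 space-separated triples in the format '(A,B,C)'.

Answer: (1,0,19) (1,1,18) (2,1,18) (2,2,18) (3,2,19)

Derivation:
Step 1: insert 19 -> lo=[19] hi=[] -> (len(lo)=1, len(hi)=0, max(lo)=19)
Step 2: insert 18 -> lo=[18] hi=[19] -> (len(lo)=1, len(hi)=1, max(lo)=18)
Step 3: insert 11 -> lo=[11, 18] hi=[19] -> (len(lo)=2, len(hi)=1, max(lo)=18)
Step 4: insert 26 -> lo=[11, 18] hi=[19, 26] -> (len(lo)=2, len(hi)=2, max(lo)=18)
Step 5: insert 26 -> lo=[11, 18, 19] hi=[26, 26] -> (len(lo)=3, len(hi)=2, max(lo)=19)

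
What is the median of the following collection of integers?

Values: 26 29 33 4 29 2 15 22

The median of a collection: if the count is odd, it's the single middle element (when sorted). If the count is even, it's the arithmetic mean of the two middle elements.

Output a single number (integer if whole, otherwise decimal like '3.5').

Step 1: insert 26 -> lo=[26] (size 1, max 26) hi=[] (size 0) -> median=26
Step 2: insert 29 -> lo=[26] (size 1, max 26) hi=[29] (size 1, min 29) -> median=27.5
Step 3: insert 33 -> lo=[26, 29] (size 2, max 29) hi=[33] (size 1, min 33) -> median=29
Step 4: insert 4 -> lo=[4, 26] (size 2, max 26) hi=[29, 33] (size 2, min 29) -> median=27.5
Step 5: insert 29 -> lo=[4, 26, 29] (size 3, max 29) hi=[29, 33] (size 2, min 29) -> median=29
Step 6: insert 2 -> lo=[2, 4, 26] (size 3, max 26) hi=[29, 29, 33] (size 3, min 29) -> median=27.5
Step 7: insert 15 -> lo=[2, 4, 15, 26] (size 4, max 26) hi=[29, 29, 33] (size 3, min 29) -> median=26
Step 8: insert 22 -> lo=[2, 4, 15, 22] (size 4, max 22) hi=[26, 29, 29, 33] (size 4, min 26) -> median=24

Answer: 24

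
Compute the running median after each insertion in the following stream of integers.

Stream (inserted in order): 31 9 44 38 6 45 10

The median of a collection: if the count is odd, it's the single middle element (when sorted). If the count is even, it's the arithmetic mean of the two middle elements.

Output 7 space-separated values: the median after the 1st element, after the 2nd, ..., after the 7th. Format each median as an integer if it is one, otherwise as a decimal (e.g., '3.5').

Answer: 31 20 31 34.5 31 34.5 31

Derivation:
Step 1: insert 31 -> lo=[31] (size 1, max 31) hi=[] (size 0) -> median=31
Step 2: insert 9 -> lo=[9] (size 1, max 9) hi=[31] (size 1, min 31) -> median=20
Step 3: insert 44 -> lo=[9, 31] (size 2, max 31) hi=[44] (size 1, min 44) -> median=31
Step 4: insert 38 -> lo=[9, 31] (size 2, max 31) hi=[38, 44] (size 2, min 38) -> median=34.5
Step 5: insert 6 -> lo=[6, 9, 31] (size 3, max 31) hi=[38, 44] (size 2, min 38) -> median=31
Step 6: insert 45 -> lo=[6, 9, 31] (size 3, max 31) hi=[38, 44, 45] (size 3, min 38) -> median=34.5
Step 7: insert 10 -> lo=[6, 9, 10, 31] (size 4, max 31) hi=[38, 44, 45] (size 3, min 38) -> median=31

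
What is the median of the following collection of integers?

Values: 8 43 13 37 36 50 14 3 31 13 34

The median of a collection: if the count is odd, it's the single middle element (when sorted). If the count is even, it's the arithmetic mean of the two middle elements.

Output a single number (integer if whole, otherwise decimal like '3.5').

Step 1: insert 8 -> lo=[8] (size 1, max 8) hi=[] (size 0) -> median=8
Step 2: insert 43 -> lo=[8] (size 1, max 8) hi=[43] (size 1, min 43) -> median=25.5
Step 3: insert 13 -> lo=[8, 13] (size 2, max 13) hi=[43] (size 1, min 43) -> median=13
Step 4: insert 37 -> lo=[8, 13] (size 2, max 13) hi=[37, 43] (size 2, min 37) -> median=25
Step 5: insert 36 -> lo=[8, 13, 36] (size 3, max 36) hi=[37, 43] (size 2, min 37) -> median=36
Step 6: insert 50 -> lo=[8, 13, 36] (size 3, max 36) hi=[37, 43, 50] (size 3, min 37) -> median=36.5
Step 7: insert 14 -> lo=[8, 13, 14, 36] (size 4, max 36) hi=[37, 43, 50] (size 3, min 37) -> median=36
Step 8: insert 3 -> lo=[3, 8, 13, 14] (size 4, max 14) hi=[36, 37, 43, 50] (size 4, min 36) -> median=25
Step 9: insert 31 -> lo=[3, 8, 13, 14, 31] (size 5, max 31) hi=[36, 37, 43, 50] (size 4, min 36) -> median=31
Step 10: insert 13 -> lo=[3, 8, 13, 13, 14] (size 5, max 14) hi=[31, 36, 37, 43, 50] (size 5, min 31) -> median=22.5
Step 11: insert 34 -> lo=[3, 8, 13, 13, 14, 31] (size 6, max 31) hi=[34, 36, 37, 43, 50] (size 5, min 34) -> median=31

Answer: 31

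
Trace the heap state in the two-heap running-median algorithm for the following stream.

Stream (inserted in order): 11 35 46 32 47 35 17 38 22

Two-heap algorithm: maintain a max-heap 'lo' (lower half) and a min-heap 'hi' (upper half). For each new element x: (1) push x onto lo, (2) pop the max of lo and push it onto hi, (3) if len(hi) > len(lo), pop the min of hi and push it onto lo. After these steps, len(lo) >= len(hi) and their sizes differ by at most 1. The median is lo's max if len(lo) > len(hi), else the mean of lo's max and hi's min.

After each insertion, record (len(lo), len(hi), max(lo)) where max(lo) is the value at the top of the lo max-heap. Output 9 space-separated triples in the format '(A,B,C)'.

Step 1: insert 11 -> lo=[11] hi=[] -> (len(lo)=1, len(hi)=0, max(lo)=11)
Step 2: insert 35 -> lo=[11] hi=[35] -> (len(lo)=1, len(hi)=1, max(lo)=11)
Step 3: insert 46 -> lo=[11, 35] hi=[46] -> (len(lo)=2, len(hi)=1, max(lo)=35)
Step 4: insert 32 -> lo=[11, 32] hi=[35, 46] -> (len(lo)=2, len(hi)=2, max(lo)=32)
Step 5: insert 47 -> lo=[11, 32, 35] hi=[46, 47] -> (len(lo)=3, len(hi)=2, max(lo)=35)
Step 6: insert 35 -> lo=[11, 32, 35] hi=[35, 46, 47] -> (len(lo)=3, len(hi)=3, max(lo)=35)
Step 7: insert 17 -> lo=[11, 17, 32, 35] hi=[35, 46, 47] -> (len(lo)=4, len(hi)=3, max(lo)=35)
Step 8: insert 38 -> lo=[11, 17, 32, 35] hi=[35, 38, 46, 47] -> (len(lo)=4, len(hi)=4, max(lo)=35)
Step 9: insert 22 -> lo=[11, 17, 22, 32, 35] hi=[35, 38, 46, 47] -> (len(lo)=5, len(hi)=4, max(lo)=35)

Answer: (1,0,11) (1,1,11) (2,1,35) (2,2,32) (3,2,35) (3,3,35) (4,3,35) (4,4,35) (5,4,35)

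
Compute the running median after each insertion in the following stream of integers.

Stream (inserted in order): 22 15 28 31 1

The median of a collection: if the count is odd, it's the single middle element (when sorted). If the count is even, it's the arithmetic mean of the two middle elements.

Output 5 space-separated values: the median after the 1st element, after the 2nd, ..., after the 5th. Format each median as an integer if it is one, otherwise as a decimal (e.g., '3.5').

Step 1: insert 22 -> lo=[22] (size 1, max 22) hi=[] (size 0) -> median=22
Step 2: insert 15 -> lo=[15] (size 1, max 15) hi=[22] (size 1, min 22) -> median=18.5
Step 3: insert 28 -> lo=[15, 22] (size 2, max 22) hi=[28] (size 1, min 28) -> median=22
Step 4: insert 31 -> lo=[15, 22] (size 2, max 22) hi=[28, 31] (size 2, min 28) -> median=25
Step 5: insert 1 -> lo=[1, 15, 22] (size 3, max 22) hi=[28, 31] (size 2, min 28) -> median=22

Answer: 22 18.5 22 25 22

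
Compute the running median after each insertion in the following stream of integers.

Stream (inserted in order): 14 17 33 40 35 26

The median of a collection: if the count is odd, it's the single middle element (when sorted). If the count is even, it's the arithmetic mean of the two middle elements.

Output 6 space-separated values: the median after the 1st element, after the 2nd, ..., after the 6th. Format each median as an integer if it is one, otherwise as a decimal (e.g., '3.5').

Answer: 14 15.5 17 25 33 29.5

Derivation:
Step 1: insert 14 -> lo=[14] (size 1, max 14) hi=[] (size 0) -> median=14
Step 2: insert 17 -> lo=[14] (size 1, max 14) hi=[17] (size 1, min 17) -> median=15.5
Step 3: insert 33 -> lo=[14, 17] (size 2, max 17) hi=[33] (size 1, min 33) -> median=17
Step 4: insert 40 -> lo=[14, 17] (size 2, max 17) hi=[33, 40] (size 2, min 33) -> median=25
Step 5: insert 35 -> lo=[14, 17, 33] (size 3, max 33) hi=[35, 40] (size 2, min 35) -> median=33
Step 6: insert 26 -> lo=[14, 17, 26] (size 3, max 26) hi=[33, 35, 40] (size 3, min 33) -> median=29.5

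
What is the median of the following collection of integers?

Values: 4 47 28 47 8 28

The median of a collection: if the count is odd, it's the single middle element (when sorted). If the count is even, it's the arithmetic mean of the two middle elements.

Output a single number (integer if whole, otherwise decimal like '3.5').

Step 1: insert 4 -> lo=[4] (size 1, max 4) hi=[] (size 0) -> median=4
Step 2: insert 47 -> lo=[4] (size 1, max 4) hi=[47] (size 1, min 47) -> median=25.5
Step 3: insert 28 -> lo=[4, 28] (size 2, max 28) hi=[47] (size 1, min 47) -> median=28
Step 4: insert 47 -> lo=[4, 28] (size 2, max 28) hi=[47, 47] (size 2, min 47) -> median=37.5
Step 5: insert 8 -> lo=[4, 8, 28] (size 3, max 28) hi=[47, 47] (size 2, min 47) -> median=28
Step 6: insert 28 -> lo=[4, 8, 28] (size 3, max 28) hi=[28, 47, 47] (size 3, min 28) -> median=28

Answer: 28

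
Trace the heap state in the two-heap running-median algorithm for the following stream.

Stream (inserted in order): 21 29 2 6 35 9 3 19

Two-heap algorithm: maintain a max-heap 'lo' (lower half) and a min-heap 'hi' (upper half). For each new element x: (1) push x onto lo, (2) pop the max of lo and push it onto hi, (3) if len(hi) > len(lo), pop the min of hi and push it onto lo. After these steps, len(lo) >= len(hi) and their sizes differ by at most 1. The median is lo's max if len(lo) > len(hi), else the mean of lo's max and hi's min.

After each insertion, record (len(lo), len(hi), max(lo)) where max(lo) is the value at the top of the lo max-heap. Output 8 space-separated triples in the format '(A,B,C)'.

Answer: (1,0,21) (1,1,21) (2,1,21) (2,2,6) (3,2,21) (3,3,9) (4,3,9) (4,4,9)

Derivation:
Step 1: insert 21 -> lo=[21] hi=[] -> (len(lo)=1, len(hi)=0, max(lo)=21)
Step 2: insert 29 -> lo=[21] hi=[29] -> (len(lo)=1, len(hi)=1, max(lo)=21)
Step 3: insert 2 -> lo=[2, 21] hi=[29] -> (len(lo)=2, len(hi)=1, max(lo)=21)
Step 4: insert 6 -> lo=[2, 6] hi=[21, 29] -> (len(lo)=2, len(hi)=2, max(lo)=6)
Step 5: insert 35 -> lo=[2, 6, 21] hi=[29, 35] -> (len(lo)=3, len(hi)=2, max(lo)=21)
Step 6: insert 9 -> lo=[2, 6, 9] hi=[21, 29, 35] -> (len(lo)=3, len(hi)=3, max(lo)=9)
Step 7: insert 3 -> lo=[2, 3, 6, 9] hi=[21, 29, 35] -> (len(lo)=4, len(hi)=3, max(lo)=9)
Step 8: insert 19 -> lo=[2, 3, 6, 9] hi=[19, 21, 29, 35] -> (len(lo)=4, len(hi)=4, max(lo)=9)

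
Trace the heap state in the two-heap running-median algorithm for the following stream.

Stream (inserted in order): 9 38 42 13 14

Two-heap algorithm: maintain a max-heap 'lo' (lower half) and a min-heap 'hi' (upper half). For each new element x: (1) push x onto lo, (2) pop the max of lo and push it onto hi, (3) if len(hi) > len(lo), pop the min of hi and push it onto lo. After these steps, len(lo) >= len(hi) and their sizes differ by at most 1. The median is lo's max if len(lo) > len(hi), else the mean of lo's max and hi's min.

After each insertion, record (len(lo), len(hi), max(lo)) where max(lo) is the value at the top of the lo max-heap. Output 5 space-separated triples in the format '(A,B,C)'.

Step 1: insert 9 -> lo=[9] hi=[] -> (len(lo)=1, len(hi)=0, max(lo)=9)
Step 2: insert 38 -> lo=[9] hi=[38] -> (len(lo)=1, len(hi)=1, max(lo)=9)
Step 3: insert 42 -> lo=[9, 38] hi=[42] -> (len(lo)=2, len(hi)=1, max(lo)=38)
Step 4: insert 13 -> lo=[9, 13] hi=[38, 42] -> (len(lo)=2, len(hi)=2, max(lo)=13)
Step 5: insert 14 -> lo=[9, 13, 14] hi=[38, 42] -> (len(lo)=3, len(hi)=2, max(lo)=14)

Answer: (1,0,9) (1,1,9) (2,1,38) (2,2,13) (3,2,14)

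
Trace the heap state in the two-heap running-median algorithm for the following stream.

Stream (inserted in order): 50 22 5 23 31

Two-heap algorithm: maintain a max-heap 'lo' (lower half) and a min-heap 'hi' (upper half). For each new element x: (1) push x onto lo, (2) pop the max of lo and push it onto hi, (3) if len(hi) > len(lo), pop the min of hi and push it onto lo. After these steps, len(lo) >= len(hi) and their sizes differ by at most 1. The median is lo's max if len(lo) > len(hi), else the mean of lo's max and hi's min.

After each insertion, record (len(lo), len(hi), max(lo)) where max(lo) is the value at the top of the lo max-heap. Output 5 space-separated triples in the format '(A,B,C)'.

Step 1: insert 50 -> lo=[50] hi=[] -> (len(lo)=1, len(hi)=0, max(lo)=50)
Step 2: insert 22 -> lo=[22] hi=[50] -> (len(lo)=1, len(hi)=1, max(lo)=22)
Step 3: insert 5 -> lo=[5, 22] hi=[50] -> (len(lo)=2, len(hi)=1, max(lo)=22)
Step 4: insert 23 -> lo=[5, 22] hi=[23, 50] -> (len(lo)=2, len(hi)=2, max(lo)=22)
Step 5: insert 31 -> lo=[5, 22, 23] hi=[31, 50] -> (len(lo)=3, len(hi)=2, max(lo)=23)

Answer: (1,0,50) (1,1,22) (2,1,22) (2,2,22) (3,2,23)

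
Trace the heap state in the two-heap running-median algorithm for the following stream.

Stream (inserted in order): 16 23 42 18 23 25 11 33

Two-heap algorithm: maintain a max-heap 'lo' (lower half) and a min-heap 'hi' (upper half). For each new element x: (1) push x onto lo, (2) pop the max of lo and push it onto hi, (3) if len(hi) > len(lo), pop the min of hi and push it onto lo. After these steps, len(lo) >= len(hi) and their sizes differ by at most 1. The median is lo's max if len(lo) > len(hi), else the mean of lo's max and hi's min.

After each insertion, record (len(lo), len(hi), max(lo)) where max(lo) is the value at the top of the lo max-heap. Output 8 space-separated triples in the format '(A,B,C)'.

Step 1: insert 16 -> lo=[16] hi=[] -> (len(lo)=1, len(hi)=0, max(lo)=16)
Step 2: insert 23 -> lo=[16] hi=[23] -> (len(lo)=1, len(hi)=1, max(lo)=16)
Step 3: insert 42 -> lo=[16, 23] hi=[42] -> (len(lo)=2, len(hi)=1, max(lo)=23)
Step 4: insert 18 -> lo=[16, 18] hi=[23, 42] -> (len(lo)=2, len(hi)=2, max(lo)=18)
Step 5: insert 23 -> lo=[16, 18, 23] hi=[23, 42] -> (len(lo)=3, len(hi)=2, max(lo)=23)
Step 6: insert 25 -> lo=[16, 18, 23] hi=[23, 25, 42] -> (len(lo)=3, len(hi)=3, max(lo)=23)
Step 7: insert 11 -> lo=[11, 16, 18, 23] hi=[23, 25, 42] -> (len(lo)=4, len(hi)=3, max(lo)=23)
Step 8: insert 33 -> lo=[11, 16, 18, 23] hi=[23, 25, 33, 42] -> (len(lo)=4, len(hi)=4, max(lo)=23)

Answer: (1,0,16) (1,1,16) (2,1,23) (2,2,18) (3,2,23) (3,3,23) (4,3,23) (4,4,23)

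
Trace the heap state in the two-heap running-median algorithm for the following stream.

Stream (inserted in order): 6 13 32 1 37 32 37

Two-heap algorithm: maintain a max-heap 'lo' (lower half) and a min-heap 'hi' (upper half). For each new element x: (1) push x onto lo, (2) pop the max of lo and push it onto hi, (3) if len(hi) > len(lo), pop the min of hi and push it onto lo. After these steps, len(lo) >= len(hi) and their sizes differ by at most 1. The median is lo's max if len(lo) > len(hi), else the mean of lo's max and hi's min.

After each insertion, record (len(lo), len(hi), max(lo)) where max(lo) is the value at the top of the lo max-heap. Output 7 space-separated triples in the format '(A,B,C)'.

Answer: (1,0,6) (1,1,6) (2,1,13) (2,2,6) (3,2,13) (3,3,13) (4,3,32)

Derivation:
Step 1: insert 6 -> lo=[6] hi=[] -> (len(lo)=1, len(hi)=0, max(lo)=6)
Step 2: insert 13 -> lo=[6] hi=[13] -> (len(lo)=1, len(hi)=1, max(lo)=6)
Step 3: insert 32 -> lo=[6, 13] hi=[32] -> (len(lo)=2, len(hi)=1, max(lo)=13)
Step 4: insert 1 -> lo=[1, 6] hi=[13, 32] -> (len(lo)=2, len(hi)=2, max(lo)=6)
Step 5: insert 37 -> lo=[1, 6, 13] hi=[32, 37] -> (len(lo)=3, len(hi)=2, max(lo)=13)
Step 6: insert 32 -> lo=[1, 6, 13] hi=[32, 32, 37] -> (len(lo)=3, len(hi)=3, max(lo)=13)
Step 7: insert 37 -> lo=[1, 6, 13, 32] hi=[32, 37, 37] -> (len(lo)=4, len(hi)=3, max(lo)=32)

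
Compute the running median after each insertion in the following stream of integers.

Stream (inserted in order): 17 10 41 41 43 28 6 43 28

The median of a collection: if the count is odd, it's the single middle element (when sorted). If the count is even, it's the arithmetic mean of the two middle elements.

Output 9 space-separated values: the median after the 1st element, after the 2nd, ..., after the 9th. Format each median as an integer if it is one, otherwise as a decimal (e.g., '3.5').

Answer: 17 13.5 17 29 41 34.5 28 34.5 28

Derivation:
Step 1: insert 17 -> lo=[17] (size 1, max 17) hi=[] (size 0) -> median=17
Step 2: insert 10 -> lo=[10] (size 1, max 10) hi=[17] (size 1, min 17) -> median=13.5
Step 3: insert 41 -> lo=[10, 17] (size 2, max 17) hi=[41] (size 1, min 41) -> median=17
Step 4: insert 41 -> lo=[10, 17] (size 2, max 17) hi=[41, 41] (size 2, min 41) -> median=29
Step 5: insert 43 -> lo=[10, 17, 41] (size 3, max 41) hi=[41, 43] (size 2, min 41) -> median=41
Step 6: insert 28 -> lo=[10, 17, 28] (size 3, max 28) hi=[41, 41, 43] (size 3, min 41) -> median=34.5
Step 7: insert 6 -> lo=[6, 10, 17, 28] (size 4, max 28) hi=[41, 41, 43] (size 3, min 41) -> median=28
Step 8: insert 43 -> lo=[6, 10, 17, 28] (size 4, max 28) hi=[41, 41, 43, 43] (size 4, min 41) -> median=34.5
Step 9: insert 28 -> lo=[6, 10, 17, 28, 28] (size 5, max 28) hi=[41, 41, 43, 43] (size 4, min 41) -> median=28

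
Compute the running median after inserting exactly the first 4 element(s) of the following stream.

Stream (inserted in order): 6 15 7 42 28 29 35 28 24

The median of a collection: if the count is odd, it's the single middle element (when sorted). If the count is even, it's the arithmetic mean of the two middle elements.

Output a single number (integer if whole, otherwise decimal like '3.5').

Answer: 11

Derivation:
Step 1: insert 6 -> lo=[6] (size 1, max 6) hi=[] (size 0) -> median=6
Step 2: insert 15 -> lo=[6] (size 1, max 6) hi=[15] (size 1, min 15) -> median=10.5
Step 3: insert 7 -> lo=[6, 7] (size 2, max 7) hi=[15] (size 1, min 15) -> median=7
Step 4: insert 42 -> lo=[6, 7] (size 2, max 7) hi=[15, 42] (size 2, min 15) -> median=11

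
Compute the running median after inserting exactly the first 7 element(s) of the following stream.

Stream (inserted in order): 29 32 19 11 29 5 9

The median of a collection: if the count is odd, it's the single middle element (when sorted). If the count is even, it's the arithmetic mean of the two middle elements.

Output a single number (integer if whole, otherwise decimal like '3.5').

Step 1: insert 29 -> lo=[29] (size 1, max 29) hi=[] (size 0) -> median=29
Step 2: insert 32 -> lo=[29] (size 1, max 29) hi=[32] (size 1, min 32) -> median=30.5
Step 3: insert 19 -> lo=[19, 29] (size 2, max 29) hi=[32] (size 1, min 32) -> median=29
Step 4: insert 11 -> lo=[11, 19] (size 2, max 19) hi=[29, 32] (size 2, min 29) -> median=24
Step 5: insert 29 -> lo=[11, 19, 29] (size 3, max 29) hi=[29, 32] (size 2, min 29) -> median=29
Step 6: insert 5 -> lo=[5, 11, 19] (size 3, max 19) hi=[29, 29, 32] (size 3, min 29) -> median=24
Step 7: insert 9 -> lo=[5, 9, 11, 19] (size 4, max 19) hi=[29, 29, 32] (size 3, min 29) -> median=19

Answer: 19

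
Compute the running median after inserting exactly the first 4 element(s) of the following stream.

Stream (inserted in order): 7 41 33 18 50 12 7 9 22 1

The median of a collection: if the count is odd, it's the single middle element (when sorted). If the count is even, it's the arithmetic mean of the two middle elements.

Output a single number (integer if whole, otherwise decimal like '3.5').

Answer: 25.5

Derivation:
Step 1: insert 7 -> lo=[7] (size 1, max 7) hi=[] (size 0) -> median=7
Step 2: insert 41 -> lo=[7] (size 1, max 7) hi=[41] (size 1, min 41) -> median=24
Step 3: insert 33 -> lo=[7, 33] (size 2, max 33) hi=[41] (size 1, min 41) -> median=33
Step 4: insert 18 -> lo=[7, 18] (size 2, max 18) hi=[33, 41] (size 2, min 33) -> median=25.5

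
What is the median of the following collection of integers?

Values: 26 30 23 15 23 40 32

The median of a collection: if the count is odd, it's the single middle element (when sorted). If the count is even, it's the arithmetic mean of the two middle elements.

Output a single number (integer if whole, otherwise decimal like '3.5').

Step 1: insert 26 -> lo=[26] (size 1, max 26) hi=[] (size 0) -> median=26
Step 2: insert 30 -> lo=[26] (size 1, max 26) hi=[30] (size 1, min 30) -> median=28
Step 3: insert 23 -> lo=[23, 26] (size 2, max 26) hi=[30] (size 1, min 30) -> median=26
Step 4: insert 15 -> lo=[15, 23] (size 2, max 23) hi=[26, 30] (size 2, min 26) -> median=24.5
Step 5: insert 23 -> lo=[15, 23, 23] (size 3, max 23) hi=[26, 30] (size 2, min 26) -> median=23
Step 6: insert 40 -> lo=[15, 23, 23] (size 3, max 23) hi=[26, 30, 40] (size 3, min 26) -> median=24.5
Step 7: insert 32 -> lo=[15, 23, 23, 26] (size 4, max 26) hi=[30, 32, 40] (size 3, min 30) -> median=26

Answer: 26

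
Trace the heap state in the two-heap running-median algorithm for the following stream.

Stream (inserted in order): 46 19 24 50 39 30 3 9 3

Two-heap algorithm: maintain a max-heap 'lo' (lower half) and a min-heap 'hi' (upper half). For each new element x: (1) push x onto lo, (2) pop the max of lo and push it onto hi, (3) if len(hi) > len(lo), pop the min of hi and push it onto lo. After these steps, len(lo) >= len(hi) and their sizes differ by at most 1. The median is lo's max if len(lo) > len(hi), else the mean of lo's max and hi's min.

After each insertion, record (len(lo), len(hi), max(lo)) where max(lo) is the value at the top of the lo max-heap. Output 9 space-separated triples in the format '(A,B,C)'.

Answer: (1,0,46) (1,1,19) (2,1,24) (2,2,24) (3,2,39) (3,3,30) (4,3,30) (4,4,24) (5,4,24)

Derivation:
Step 1: insert 46 -> lo=[46] hi=[] -> (len(lo)=1, len(hi)=0, max(lo)=46)
Step 2: insert 19 -> lo=[19] hi=[46] -> (len(lo)=1, len(hi)=1, max(lo)=19)
Step 3: insert 24 -> lo=[19, 24] hi=[46] -> (len(lo)=2, len(hi)=1, max(lo)=24)
Step 4: insert 50 -> lo=[19, 24] hi=[46, 50] -> (len(lo)=2, len(hi)=2, max(lo)=24)
Step 5: insert 39 -> lo=[19, 24, 39] hi=[46, 50] -> (len(lo)=3, len(hi)=2, max(lo)=39)
Step 6: insert 30 -> lo=[19, 24, 30] hi=[39, 46, 50] -> (len(lo)=3, len(hi)=3, max(lo)=30)
Step 7: insert 3 -> lo=[3, 19, 24, 30] hi=[39, 46, 50] -> (len(lo)=4, len(hi)=3, max(lo)=30)
Step 8: insert 9 -> lo=[3, 9, 19, 24] hi=[30, 39, 46, 50] -> (len(lo)=4, len(hi)=4, max(lo)=24)
Step 9: insert 3 -> lo=[3, 3, 9, 19, 24] hi=[30, 39, 46, 50] -> (len(lo)=5, len(hi)=4, max(lo)=24)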